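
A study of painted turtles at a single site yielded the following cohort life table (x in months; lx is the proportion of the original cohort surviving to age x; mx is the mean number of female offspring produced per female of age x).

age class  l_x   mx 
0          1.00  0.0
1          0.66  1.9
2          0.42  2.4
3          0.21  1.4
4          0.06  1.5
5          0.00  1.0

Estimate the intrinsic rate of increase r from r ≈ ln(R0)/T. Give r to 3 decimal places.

R0 = Σ lx·mx = 0 + 1.254 + 1.008 + 0.294 + 0.09 + 0 = 2.646
Σ x·lx·mx = 4.512; T = 4.512/2.646 = 1.70522…
r ≈ ln(R0)/T = ln(2.646)/1.70522… = 0.57063… → 0.571

0.571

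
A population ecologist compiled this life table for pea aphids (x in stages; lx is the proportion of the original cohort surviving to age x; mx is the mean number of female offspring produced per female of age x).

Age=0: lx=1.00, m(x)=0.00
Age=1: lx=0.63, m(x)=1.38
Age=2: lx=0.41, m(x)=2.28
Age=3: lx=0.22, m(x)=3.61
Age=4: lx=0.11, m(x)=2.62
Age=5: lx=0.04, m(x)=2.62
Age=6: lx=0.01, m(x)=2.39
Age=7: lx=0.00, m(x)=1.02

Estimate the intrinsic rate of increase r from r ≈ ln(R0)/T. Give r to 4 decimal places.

R0 = Σ lx·mx = 0 + 0.8694 + 0.9348 + 0.7942 + 0.2882 + 0.1048 + 0.0239 + 0 = 3.0153
Σ x·lx·mx = 6.9418; T = 6.9418/3.0153 = 2.30219…
r ≈ ln(R0)/T = ln(3.0153)/2.30219… = 0.479412… → 0.4794

0.4794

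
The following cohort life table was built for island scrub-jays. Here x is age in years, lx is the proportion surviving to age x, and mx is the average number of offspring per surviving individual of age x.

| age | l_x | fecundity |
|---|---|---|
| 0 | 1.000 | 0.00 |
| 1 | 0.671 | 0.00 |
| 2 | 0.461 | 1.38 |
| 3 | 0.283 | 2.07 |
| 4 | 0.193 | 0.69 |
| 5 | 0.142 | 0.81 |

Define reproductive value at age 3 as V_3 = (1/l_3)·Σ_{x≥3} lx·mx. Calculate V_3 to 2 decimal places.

lx·mx for x ≥ 3: 0.58581, 0.13317, 0.11502 → sum = 0.834
V_3 = 0.834 / l_3 = 0.834 / 0.283 = 2.946996… → 2.95

2.95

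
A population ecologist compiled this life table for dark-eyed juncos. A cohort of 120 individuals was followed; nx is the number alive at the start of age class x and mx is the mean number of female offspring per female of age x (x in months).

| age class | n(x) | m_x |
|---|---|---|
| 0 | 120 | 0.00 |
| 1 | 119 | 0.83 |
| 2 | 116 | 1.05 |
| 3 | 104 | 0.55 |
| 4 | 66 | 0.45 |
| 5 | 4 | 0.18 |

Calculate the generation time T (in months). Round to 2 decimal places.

2.06

lx = nx/n0 = nx/120: 1, 0.99167…, 0.96667…, 0.86667…, 0.55, 0.03333…
lx·mx: 0, 0.823083…, 1.015…, 0.476667…, 0.2475, 0.006… → R0 = 2.56825…
x·lx·mx: 0, 0.823083…, 2.03…, 1.43…, 0.99, 0.03… → Σ = 5.303083…
T = 5.303083… / 2.56825… = 2.064863… → 2.06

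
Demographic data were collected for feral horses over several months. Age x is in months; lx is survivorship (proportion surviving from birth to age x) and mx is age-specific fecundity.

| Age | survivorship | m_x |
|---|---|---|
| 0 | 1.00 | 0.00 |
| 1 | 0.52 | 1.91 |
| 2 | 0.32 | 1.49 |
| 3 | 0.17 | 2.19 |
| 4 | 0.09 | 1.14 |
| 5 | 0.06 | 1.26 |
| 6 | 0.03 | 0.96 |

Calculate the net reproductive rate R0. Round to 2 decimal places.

2.05

lx·mx by age: 0, 0.9932, 0.4768, 0.3723, 0.1026, 0.0756, 0.0288
R0 = Σ lx·mx = 2.0493 → 2.05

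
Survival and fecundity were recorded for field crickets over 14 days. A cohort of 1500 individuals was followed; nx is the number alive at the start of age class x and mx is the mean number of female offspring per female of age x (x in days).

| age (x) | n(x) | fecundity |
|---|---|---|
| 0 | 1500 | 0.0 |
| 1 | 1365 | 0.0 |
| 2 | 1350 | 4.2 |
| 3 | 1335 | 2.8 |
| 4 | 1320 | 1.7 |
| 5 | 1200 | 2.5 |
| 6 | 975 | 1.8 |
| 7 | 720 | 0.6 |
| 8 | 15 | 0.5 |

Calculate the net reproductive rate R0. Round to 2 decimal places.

11.23

lx = nx/n0 = nx/1500: 1, 0.91, 0.9, 0.89, 0.88, 0.8, 0.65, 0.48, 0.01
lx·mx by age: 0, 0, 3.78, 2.492, 1.496, 2, 1.17, 0.288, 0.005
R0 = Σ lx·mx = 11.231 → 11.23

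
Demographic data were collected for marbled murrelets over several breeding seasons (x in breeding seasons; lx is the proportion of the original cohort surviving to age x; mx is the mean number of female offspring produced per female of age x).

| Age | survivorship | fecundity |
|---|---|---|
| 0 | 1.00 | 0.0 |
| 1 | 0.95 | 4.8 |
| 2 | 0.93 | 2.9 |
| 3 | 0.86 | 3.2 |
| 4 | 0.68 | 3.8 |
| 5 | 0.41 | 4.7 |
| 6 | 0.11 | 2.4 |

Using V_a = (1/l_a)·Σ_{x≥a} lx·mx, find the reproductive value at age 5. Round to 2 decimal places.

5.34

lx·mx for x ≥ 5: 1.927, 0.264 → sum = 2.191
V_5 = 2.191 / l_5 = 2.191 / 0.41 = 5.343902… → 5.34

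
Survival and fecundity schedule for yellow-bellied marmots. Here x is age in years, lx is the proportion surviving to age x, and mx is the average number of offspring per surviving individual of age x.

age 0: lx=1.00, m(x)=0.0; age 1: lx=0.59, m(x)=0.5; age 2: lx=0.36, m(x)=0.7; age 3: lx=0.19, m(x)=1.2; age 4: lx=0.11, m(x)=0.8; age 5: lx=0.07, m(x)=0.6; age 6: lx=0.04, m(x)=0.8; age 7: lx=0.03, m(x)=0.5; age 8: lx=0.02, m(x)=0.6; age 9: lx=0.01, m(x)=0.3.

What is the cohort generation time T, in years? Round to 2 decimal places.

lx·mx: 0, 0.295, 0.252, 0.228, 0.088, 0.042, 0.032, 0.015, 0.012, 0.003 → R0 = 0.967
x·lx·mx: 0, 0.295, 0.504, 0.684, 0.352, 0.21, 0.192, 0.105, 0.096, 0.027 → Σ = 2.465
T = 2.465 / 0.967 = 2.549121… → 2.55

2.55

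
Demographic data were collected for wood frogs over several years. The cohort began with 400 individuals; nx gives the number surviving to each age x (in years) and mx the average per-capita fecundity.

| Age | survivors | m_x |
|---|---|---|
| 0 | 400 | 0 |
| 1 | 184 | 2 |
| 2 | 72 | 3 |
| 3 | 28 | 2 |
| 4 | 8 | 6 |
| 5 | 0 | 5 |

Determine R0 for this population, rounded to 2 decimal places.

lx = nx/n0 = nx/400: 1, 0.46, 0.18, 0.07, 0.02, 0
lx·mx by age: 0, 0.92, 0.54, 0.14, 0.12, 0
R0 = Σ lx·mx = 1.72 → 1.72

1.72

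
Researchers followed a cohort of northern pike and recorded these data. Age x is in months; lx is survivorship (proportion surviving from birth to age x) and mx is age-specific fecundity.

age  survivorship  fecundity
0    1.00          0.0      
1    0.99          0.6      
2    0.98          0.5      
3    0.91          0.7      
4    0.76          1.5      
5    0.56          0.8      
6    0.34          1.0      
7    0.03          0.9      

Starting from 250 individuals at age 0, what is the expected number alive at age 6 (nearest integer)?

Expected survivors = N0 · l_6 = 250 × 0.34 = 85 → 85

85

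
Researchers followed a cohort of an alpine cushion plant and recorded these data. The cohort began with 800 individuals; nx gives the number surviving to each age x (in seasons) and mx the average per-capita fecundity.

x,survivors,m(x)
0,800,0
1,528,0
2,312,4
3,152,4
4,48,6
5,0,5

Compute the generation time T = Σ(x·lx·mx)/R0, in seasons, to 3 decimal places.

2.552

lx = nx/n0 = nx/800: 1, 0.66, 0.39, 0.19, 0.06, 0
lx·mx: 0, 0, 1.56, 0.76, 0.36, 0 → R0 = 2.68
x·lx·mx: 0, 0, 3.12, 2.28, 1.44, 0 → Σ = 6.84
T = 6.84 / 2.68 = 2.552239… → 2.552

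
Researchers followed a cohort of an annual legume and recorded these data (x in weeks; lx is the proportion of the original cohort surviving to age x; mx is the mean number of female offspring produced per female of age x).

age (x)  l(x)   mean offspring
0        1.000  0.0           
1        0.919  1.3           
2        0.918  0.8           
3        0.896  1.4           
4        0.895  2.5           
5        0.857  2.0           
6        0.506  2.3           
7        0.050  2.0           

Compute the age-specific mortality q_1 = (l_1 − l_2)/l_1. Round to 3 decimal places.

q_1 = (l_1 − l_2) / l_1 = (0.919 − 0.918) / 0.919
     = 0.001 / 0.919 = 0.001088… → 0.001

0.001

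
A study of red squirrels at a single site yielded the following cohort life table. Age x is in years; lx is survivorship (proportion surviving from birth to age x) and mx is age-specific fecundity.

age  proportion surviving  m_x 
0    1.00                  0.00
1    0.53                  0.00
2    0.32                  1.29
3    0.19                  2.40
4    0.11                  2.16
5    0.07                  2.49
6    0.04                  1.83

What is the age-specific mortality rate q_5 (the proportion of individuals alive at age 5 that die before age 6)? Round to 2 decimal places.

0.43

q_5 = (l_5 − l_6) / l_5 = (0.07 − 0.04) / 0.07
     = 0.03 / 0.07 = 0.428571… → 0.43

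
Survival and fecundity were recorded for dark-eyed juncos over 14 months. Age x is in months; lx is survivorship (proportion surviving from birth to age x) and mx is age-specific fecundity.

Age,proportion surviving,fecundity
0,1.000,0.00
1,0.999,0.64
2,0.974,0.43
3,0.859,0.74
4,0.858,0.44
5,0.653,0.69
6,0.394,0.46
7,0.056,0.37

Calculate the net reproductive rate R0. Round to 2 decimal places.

2.72

lx·mx by age: 0, 0.63936, 0.41882, 0.63566, 0.37752, 0.45057, 0.18124, 0.02072
R0 = Σ lx·mx = 2.72389 → 2.72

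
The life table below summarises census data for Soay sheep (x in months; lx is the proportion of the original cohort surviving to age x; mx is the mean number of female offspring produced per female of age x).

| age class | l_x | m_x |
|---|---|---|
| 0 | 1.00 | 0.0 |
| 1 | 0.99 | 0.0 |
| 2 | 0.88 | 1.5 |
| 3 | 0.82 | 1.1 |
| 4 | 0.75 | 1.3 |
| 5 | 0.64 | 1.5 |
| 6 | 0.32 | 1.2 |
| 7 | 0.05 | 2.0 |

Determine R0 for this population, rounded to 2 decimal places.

4.64

lx·mx by age: 0, 0, 1.32, 0.902, 0.975, 0.96, 0.384, 0.1
R0 = Σ lx·mx = 4.641 → 4.64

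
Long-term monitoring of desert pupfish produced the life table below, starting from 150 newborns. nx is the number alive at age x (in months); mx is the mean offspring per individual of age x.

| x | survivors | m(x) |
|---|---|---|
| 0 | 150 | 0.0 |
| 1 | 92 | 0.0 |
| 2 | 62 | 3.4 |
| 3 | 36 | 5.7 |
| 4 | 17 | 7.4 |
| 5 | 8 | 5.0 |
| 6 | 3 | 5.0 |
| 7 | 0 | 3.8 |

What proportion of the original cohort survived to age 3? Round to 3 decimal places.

l_3 = n_3/n_0 = 36/150 = 0.24 → 0.240

0.240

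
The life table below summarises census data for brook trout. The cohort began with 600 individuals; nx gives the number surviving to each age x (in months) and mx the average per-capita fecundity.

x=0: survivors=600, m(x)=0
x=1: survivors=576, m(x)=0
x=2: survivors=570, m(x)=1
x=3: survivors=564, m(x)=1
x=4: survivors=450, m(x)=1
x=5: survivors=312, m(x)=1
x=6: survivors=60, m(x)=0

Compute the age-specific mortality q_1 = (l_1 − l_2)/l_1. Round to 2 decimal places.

lx = nx/n0 = nx/600: 1, 0.96, 0.95, 0.94, 0.75, 0.52, 0.1
q_1 = (l_1 − l_2) / l_1 = (0.96 − 0.95) / 0.96
     = 0.01 / 0.96 = 0.010417… → 0.01

0.01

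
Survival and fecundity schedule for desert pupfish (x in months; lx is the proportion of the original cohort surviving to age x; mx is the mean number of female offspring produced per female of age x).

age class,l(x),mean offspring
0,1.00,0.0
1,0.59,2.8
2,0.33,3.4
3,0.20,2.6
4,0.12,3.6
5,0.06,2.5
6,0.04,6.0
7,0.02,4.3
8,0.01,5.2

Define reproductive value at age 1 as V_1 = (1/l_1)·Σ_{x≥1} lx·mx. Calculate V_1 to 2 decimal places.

lx·mx for x ≥ 1: 1.652, 1.122, 0.52, 0.432, 0.15, 0.24, 0.086, 0.052 → sum = 4.254
V_1 = 4.254 / l_1 = 4.254 / 0.59 = 7.210169… → 7.21

7.21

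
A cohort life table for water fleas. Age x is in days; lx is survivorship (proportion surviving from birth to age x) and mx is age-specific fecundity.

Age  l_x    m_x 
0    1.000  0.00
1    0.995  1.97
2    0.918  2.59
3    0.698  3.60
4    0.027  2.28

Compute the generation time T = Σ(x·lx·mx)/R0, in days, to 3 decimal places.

2.098

lx·mx: 0, 1.96015, 2.37762, 2.5128, 0.06156 → R0 = 6.91213
x·lx·mx: 0, 1.96015, 4.75524, 7.5384, 0.24624 → Σ = 14.50003
T = 14.50003 / 6.91213 = 2.097766… → 2.098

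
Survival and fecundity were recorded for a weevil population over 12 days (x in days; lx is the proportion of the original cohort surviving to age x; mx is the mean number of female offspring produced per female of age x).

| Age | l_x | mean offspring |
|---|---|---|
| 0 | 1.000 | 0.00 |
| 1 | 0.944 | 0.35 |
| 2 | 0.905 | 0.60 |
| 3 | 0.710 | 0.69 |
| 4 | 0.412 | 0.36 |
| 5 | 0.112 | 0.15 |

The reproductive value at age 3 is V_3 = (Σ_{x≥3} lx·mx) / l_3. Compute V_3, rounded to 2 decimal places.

lx·mx for x ≥ 3: 0.4899, 0.14832, 0.0168 → sum = 0.65502
V_3 = 0.65502 / l_3 = 0.65502 / 0.71 = 0.922563… → 0.92

0.92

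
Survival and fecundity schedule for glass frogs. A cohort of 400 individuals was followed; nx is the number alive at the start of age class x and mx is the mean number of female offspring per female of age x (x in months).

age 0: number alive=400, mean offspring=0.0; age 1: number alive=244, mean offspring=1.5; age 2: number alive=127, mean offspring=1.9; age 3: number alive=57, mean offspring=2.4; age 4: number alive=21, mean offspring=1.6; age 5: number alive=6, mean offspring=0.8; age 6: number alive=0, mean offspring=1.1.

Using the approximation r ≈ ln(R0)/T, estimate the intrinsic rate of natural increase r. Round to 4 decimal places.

lx = nx/n0 = nx/400: 1, 0.61, 0.3175, 0.1425, 0.0525, 0.015, 0
R0 = Σ lx·mx = 0 + 0.915 + 0.60325 + 0.342 + 0.084 + 0.012 + 0 = 1.95625
Σ x·lx·mx = 3.5435; T = 3.5435/1.95625 = 1.81137…
r ≈ ln(R0)/T = ln(1.95625)/1.81137… = 0.370453… → 0.3705

0.3705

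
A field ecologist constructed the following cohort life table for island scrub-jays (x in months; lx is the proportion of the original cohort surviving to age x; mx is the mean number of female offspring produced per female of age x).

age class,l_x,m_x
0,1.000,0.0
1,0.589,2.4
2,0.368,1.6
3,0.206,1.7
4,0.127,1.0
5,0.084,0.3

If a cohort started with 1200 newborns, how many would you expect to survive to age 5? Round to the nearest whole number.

Expected survivors = N0 · l_5 = 1200 × 0.084 = 100.8 → 101

101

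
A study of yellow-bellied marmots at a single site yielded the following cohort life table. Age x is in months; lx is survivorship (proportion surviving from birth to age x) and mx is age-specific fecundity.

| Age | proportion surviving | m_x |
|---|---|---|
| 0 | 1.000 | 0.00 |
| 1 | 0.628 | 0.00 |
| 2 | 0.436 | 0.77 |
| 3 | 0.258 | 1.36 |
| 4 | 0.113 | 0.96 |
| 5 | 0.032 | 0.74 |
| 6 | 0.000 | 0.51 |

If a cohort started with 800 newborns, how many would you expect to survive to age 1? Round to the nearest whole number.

Expected survivors = N0 · l_1 = 800 × 0.628 = 502.4 → 502

502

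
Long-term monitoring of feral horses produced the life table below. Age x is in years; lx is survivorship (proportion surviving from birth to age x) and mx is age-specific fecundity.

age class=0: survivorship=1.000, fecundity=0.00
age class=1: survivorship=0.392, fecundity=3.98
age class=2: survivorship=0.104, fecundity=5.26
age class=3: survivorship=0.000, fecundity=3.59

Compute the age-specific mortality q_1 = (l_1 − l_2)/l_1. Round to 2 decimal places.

0.73

q_1 = (l_1 − l_2) / l_1 = (0.392 − 0.104) / 0.392
     = 0.288 / 0.392 = 0.734694… → 0.73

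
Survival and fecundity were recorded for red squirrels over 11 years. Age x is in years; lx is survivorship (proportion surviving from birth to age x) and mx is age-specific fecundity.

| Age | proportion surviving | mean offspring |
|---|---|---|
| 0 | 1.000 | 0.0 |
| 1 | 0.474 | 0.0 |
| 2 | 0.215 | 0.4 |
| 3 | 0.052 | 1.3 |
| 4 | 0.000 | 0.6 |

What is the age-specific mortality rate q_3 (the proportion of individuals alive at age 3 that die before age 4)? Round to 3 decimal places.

q_3 = (l_3 − l_4) / l_3 = (0.052 − 0) / 0.052
     = 0.052 / 0.052 = 1 → 1.000

1.000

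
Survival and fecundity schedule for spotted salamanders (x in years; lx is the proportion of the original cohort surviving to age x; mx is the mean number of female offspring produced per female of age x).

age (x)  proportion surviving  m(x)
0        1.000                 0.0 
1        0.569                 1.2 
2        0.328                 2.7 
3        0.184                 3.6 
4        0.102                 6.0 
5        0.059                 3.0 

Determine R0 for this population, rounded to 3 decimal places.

lx·mx by age: 0, 0.6828, 0.8856, 0.6624, 0.612, 0.177
R0 = Σ lx·mx = 3.0198 → 3.020

3.020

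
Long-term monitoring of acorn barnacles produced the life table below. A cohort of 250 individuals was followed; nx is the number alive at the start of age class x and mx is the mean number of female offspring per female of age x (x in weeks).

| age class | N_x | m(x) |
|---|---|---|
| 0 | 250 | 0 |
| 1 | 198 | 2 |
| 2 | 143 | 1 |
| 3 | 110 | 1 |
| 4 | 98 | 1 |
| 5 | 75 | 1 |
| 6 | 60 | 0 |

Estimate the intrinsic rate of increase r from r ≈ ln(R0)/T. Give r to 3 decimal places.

lx = nx/n0 = nx/250: 1, 0.792, 0.572, 0.44, 0.392, 0.3, 0.24
R0 = Σ lx·mx = 0 + 1.584 + 0.572 + 0.44 + 0.392 + 0.3 + 0 = 3.288
Σ x·lx·mx = 7.116; T = 7.116/3.288 = 2.16423…
r ≈ ln(R0)/T = ln(3.288)/2.16423… = 0.54998… → 0.550

0.550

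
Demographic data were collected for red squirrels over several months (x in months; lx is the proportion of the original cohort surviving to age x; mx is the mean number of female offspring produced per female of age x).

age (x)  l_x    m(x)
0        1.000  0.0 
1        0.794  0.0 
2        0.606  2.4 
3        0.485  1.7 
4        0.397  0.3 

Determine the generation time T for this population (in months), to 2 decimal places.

2.44

lx·mx: 0, 0, 1.4544, 0.8245, 0.1191 → R0 = 2.398
x·lx·mx: 0, 0, 2.9088, 2.4735, 0.4764 → Σ = 5.8587
T = 5.8587 / 2.398 = 2.443161… → 2.44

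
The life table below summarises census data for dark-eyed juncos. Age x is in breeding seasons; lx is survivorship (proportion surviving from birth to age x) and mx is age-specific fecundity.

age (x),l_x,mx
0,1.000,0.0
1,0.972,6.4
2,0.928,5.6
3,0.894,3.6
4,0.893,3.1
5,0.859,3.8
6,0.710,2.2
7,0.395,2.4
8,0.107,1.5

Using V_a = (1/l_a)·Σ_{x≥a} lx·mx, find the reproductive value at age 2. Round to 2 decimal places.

lx·mx for x ≥ 2: 5.1968, 3.2184, 2.7683, 3.2642, 1.562, 0.948, 0.1605 → sum = 17.1182
V_2 = 17.1182 / l_2 = 17.1182 / 0.928 = 18.446336… → 18.45

18.45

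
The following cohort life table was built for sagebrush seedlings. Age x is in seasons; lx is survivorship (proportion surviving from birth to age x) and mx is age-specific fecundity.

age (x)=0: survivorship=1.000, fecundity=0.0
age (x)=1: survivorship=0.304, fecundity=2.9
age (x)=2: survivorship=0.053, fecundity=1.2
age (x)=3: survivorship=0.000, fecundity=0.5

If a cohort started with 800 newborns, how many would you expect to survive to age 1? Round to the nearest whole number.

243

Expected survivors = N0 · l_1 = 800 × 0.304 = 243.2 → 243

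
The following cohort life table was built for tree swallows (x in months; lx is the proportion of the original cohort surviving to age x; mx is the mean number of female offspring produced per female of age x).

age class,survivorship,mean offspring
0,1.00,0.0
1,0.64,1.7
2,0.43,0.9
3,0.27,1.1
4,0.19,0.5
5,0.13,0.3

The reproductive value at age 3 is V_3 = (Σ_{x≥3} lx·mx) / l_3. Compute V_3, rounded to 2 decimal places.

lx·mx for x ≥ 3: 0.297, 0.095, 0.039 → sum = 0.431
V_3 = 0.431 / l_3 = 0.431 / 0.27 = 1.596296… → 1.60

1.60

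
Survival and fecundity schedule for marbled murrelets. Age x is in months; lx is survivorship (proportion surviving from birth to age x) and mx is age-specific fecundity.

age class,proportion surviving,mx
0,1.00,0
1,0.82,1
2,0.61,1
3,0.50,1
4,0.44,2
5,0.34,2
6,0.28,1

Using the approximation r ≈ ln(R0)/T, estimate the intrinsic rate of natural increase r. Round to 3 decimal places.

0.412

R0 = Σ lx·mx = 0 + 0.82 + 0.61 + 0.5 + 0.88 + 0.68 + 0.28 = 3.77
Σ x·lx·mx = 12.14; T = 12.14/3.77 = 3.22016…
r ≈ ln(R0)/T = ln(3.77)/3.22016… = 0.41211… → 0.412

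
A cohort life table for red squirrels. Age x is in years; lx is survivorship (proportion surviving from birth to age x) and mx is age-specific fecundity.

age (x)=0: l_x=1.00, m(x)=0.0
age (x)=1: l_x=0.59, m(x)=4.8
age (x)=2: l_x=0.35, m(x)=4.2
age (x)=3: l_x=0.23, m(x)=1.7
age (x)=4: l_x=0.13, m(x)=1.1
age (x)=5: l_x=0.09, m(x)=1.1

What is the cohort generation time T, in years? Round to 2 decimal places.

lx·mx: 0, 2.832, 1.47, 0.391, 0.143, 0.099 → R0 = 4.935
x·lx·mx: 0, 2.832, 2.94, 1.173, 0.572, 0.495 → Σ = 8.012
T = 8.012 / 4.935 = 1.623506… → 1.62

1.62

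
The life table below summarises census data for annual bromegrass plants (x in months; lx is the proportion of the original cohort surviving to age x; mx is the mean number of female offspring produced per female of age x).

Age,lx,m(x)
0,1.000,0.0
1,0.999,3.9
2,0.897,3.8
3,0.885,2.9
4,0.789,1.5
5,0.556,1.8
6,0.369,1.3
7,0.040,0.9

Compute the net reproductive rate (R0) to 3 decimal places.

12.571

lx·mx by age: 0, 3.8961, 3.4086, 2.5665, 1.1835, 1.0008, 0.4797, 0.036
R0 = Σ lx·mx = 12.5712 → 12.571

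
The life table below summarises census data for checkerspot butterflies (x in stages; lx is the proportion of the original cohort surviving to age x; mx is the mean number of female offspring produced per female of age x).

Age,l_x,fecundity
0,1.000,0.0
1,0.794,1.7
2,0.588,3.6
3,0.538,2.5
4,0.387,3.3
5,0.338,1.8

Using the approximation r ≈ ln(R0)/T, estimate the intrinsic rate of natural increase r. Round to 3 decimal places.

R0 = Σ lx·mx = 0 + 1.3498 + 2.1168 + 1.345 + 1.2771 + 0.6084 = 6.6971
Σ x·lx·mx = 17.7688; T = 17.7688/6.6971 = 2.65321…
r ≈ ln(R0)/T = ln(6.6971)/2.65321… = 0.71675… → 0.717

0.717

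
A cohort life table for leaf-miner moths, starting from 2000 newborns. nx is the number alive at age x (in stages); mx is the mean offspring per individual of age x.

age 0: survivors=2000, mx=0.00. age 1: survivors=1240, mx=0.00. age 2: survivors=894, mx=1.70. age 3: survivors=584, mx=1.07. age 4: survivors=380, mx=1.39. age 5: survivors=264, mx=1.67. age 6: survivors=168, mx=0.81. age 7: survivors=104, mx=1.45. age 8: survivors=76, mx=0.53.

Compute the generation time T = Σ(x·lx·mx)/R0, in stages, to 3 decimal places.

lx = nx/n0 = nx/2000: 1, 0.62, 0.447, 0.292, 0.19, 0.132, 0.084, 0.052, 0.038
lx·mx: 0, 0, 0.7599, 0.31244, 0.2641, 0.22044, 0.06804, 0.0754, 0.02014 → R0 = 1.72046
x·lx·mx: 0, 0, 1.5198, 0.93732, 1.0564, 1.1022, 0.40824, 0.5278, 0.16112 → Σ = 5.71288
T = 5.71288 / 1.72046 = 3.320554… → 3.321

3.321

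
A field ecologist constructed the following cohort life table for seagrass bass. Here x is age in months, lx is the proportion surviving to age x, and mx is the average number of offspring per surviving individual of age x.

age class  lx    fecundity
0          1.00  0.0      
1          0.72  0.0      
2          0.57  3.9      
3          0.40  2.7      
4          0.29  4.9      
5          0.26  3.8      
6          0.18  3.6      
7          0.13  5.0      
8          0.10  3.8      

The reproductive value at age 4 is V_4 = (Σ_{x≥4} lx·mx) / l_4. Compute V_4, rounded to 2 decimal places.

14.09

lx·mx for x ≥ 4: 1.421, 0.988, 0.648, 0.65, 0.38 → sum = 4.087
V_4 = 4.087 / l_4 = 4.087 / 0.29 = 14.093103… → 14.09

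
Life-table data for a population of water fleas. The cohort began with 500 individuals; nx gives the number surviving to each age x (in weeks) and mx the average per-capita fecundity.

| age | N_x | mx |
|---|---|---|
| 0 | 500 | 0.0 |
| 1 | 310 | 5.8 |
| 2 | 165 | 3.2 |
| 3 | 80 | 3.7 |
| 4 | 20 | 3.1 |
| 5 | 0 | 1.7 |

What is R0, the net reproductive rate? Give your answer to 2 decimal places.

lx = nx/n0 = nx/500: 1, 0.62, 0.33, 0.16, 0.04, 0
lx·mx by age: 0, 3.596, 1.056, 0.592, 0.124, 0
R0 = Σ lx·mx = 5.368 → 5.37

5.37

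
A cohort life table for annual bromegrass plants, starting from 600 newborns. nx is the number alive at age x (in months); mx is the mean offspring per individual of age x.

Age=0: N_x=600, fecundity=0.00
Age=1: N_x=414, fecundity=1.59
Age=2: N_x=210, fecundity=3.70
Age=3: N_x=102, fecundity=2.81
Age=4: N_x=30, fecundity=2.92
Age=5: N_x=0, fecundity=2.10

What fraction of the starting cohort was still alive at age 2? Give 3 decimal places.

0.350

l_2 = n_2/n_0 = 210/600 = 0.35 → 0.350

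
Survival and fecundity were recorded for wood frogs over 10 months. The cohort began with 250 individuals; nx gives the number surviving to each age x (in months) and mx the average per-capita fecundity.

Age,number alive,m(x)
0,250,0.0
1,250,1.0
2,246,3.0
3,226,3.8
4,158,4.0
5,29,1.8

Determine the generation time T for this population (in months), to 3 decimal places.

2.802

lx = nx/n0 = nx/250: 1, 1, 0.984, 0.904, 0.632, 0.116
lx·mx: 0, 1, 2.952, 3.4352, 2.528, 0.2088 → R0 = 10.124
x·lx·mx: 0, 1, 5.904, 10.3056, 10.112, 1.044 → Σ = 28.3656
T = 28.3656 / 10.124 = 2.801817… → 2.802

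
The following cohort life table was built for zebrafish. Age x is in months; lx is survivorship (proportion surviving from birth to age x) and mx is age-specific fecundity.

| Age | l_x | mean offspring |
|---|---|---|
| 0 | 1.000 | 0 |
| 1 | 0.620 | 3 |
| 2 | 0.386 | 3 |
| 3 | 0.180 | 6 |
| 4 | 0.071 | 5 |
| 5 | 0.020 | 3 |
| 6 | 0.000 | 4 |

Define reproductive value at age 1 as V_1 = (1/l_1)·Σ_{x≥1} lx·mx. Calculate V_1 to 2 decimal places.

7.28

lx·mx for x ≥ 1: 1.86, 1.158, 1.08, 0.355, 0.06, 0 → sum = 4.513
V_1 = 4.513 / l_1 = 4.513 / 0.62 = 7.279032… → 7.28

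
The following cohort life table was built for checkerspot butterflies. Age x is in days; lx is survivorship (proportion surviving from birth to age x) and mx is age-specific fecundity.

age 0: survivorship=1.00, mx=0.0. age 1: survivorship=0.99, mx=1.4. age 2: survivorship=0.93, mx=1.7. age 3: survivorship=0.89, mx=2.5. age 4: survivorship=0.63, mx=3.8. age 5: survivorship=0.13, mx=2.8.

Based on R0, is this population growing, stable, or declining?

growing

R0 = Σ lx·mx = 0 + 1.386 + 1.581 + 2.225 + 2.394 + 0.364 = 7.95
R0 > 1, so the population is growing.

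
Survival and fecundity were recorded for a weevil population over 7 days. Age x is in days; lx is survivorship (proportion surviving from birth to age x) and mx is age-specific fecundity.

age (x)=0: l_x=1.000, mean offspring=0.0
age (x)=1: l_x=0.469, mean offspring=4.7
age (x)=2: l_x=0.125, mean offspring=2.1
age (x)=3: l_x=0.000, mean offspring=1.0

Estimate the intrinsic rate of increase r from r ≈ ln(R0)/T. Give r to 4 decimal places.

R0 = Σ lx·mx = 0 + 2.2043 + 0.2625 + 0 = 2.4668
Σ x·lx·mx = 2.7293; T = 2.7293/2.4668 = 1.10641…
r ≈ ln(R0)/T = ln(2.4668)/1.10641… = 0.81608… → 0.8161

0.8161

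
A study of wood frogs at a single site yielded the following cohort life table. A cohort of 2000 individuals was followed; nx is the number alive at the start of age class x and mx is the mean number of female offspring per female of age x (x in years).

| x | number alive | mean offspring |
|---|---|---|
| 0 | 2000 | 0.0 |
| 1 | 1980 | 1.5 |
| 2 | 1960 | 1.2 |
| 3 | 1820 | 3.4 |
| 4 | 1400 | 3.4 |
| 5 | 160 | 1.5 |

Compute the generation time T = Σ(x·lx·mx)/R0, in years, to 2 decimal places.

lx = nx/n0 = nx/2000: 1, 0.99, 0.98, 0.91, 0.7, 0.08
lx·mx: 0, 1.485, 1.176, 3.094, 2.38, 0.12 → R0 = 8.255
x·lx·mx: 0, 1.485, 2.352, 9.282, 9.52, 0.6 → Σ = 23.239
T = 23.239 / 8.255 = 2.815142… → 2.82

2.82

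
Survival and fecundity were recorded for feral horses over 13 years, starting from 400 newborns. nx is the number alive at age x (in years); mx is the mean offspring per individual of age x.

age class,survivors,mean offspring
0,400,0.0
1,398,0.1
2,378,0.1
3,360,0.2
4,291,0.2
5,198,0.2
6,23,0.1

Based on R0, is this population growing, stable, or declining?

declining

lx = nx/n0 = nx/400: 1, 0.995, 0.945, 0.9, 0.7275, 0.495, 0.0575
R0 = Σ lx·mx = 0 + 0.0995 + 0.0945 + 0.18 + 0.1455 + 0.099 + 0.00575 = 0.62425
R0 < 1, so the population is declining.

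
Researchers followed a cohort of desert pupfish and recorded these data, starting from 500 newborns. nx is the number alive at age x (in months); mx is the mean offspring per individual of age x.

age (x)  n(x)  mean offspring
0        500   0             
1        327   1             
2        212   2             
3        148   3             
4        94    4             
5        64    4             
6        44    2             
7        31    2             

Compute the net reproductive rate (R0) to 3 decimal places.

lx = nx/n0 = nx/500: 1, 0.654, 0.424, 0.296, 0.188, 0.128, 0.088, 0.062
lx·mx by age: 0, 0.654, 0.848, 0.888, 0.752, 0.512, 0.176, 0.124
R0 = Σ lx·mx = 3.954 → 3.954

3.954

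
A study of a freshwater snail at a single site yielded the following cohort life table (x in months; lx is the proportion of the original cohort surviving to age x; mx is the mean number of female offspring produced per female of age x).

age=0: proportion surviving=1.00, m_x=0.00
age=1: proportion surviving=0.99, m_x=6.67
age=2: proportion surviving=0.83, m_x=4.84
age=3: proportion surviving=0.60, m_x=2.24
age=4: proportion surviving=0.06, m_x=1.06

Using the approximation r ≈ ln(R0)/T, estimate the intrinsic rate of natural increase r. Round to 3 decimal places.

R0 = Σ lx·mx = 0 + 6.6033 + 4.0172 + 1.344 + 0.0636 = 12.0281
Σ x·lx·mx = 18.9241; T = 18.9241/12.0281 = 1.57332…
r ≈ ln(R0)/T = ln(12.0281)/1.57332… = 1.58089… → 1.581

1.581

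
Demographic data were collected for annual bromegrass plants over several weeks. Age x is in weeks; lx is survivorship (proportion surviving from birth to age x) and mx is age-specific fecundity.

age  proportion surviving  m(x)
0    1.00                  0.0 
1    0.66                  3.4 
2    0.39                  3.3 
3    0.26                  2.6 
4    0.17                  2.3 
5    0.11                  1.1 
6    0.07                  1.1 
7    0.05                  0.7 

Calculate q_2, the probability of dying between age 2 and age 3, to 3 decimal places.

q_2 = (l_2 − l_3) / l_2 = (0.39 − 0.26) / 0.39
     = 0.13 / 0.39 = 0.333333… → 0.333

0.333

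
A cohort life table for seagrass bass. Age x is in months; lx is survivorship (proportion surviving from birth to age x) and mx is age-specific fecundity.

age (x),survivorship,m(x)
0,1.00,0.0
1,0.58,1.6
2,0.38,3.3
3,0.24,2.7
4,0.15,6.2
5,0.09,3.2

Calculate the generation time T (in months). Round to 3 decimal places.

lx·mx: 0, 0.928, 1.254, 0.648, 0.93, 0.288 → R0 = 4.048
x·lx·mx: 0, 0.928, 2.508, 1.944, 3.72, 1.44 → Σ = 10.54
T = 10.54 / 4.048 = 2.603755… → 2.604

2.604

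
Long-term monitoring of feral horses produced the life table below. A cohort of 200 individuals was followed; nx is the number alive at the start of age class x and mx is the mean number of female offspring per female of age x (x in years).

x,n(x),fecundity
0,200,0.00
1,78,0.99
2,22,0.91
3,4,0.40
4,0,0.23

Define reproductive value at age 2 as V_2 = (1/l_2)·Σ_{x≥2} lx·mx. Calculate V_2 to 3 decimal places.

0.983

lx = nx/n0 = nx/200: 1, 0.39, 0.11, 0.02, 0
lx·mx for x ≥ 2: 0.1001, 0.008, 0 → sum = 0.1081
V_2 = 0.1081 / l_2 = 0.1081 / 0.11 = 0.982727… → 0.983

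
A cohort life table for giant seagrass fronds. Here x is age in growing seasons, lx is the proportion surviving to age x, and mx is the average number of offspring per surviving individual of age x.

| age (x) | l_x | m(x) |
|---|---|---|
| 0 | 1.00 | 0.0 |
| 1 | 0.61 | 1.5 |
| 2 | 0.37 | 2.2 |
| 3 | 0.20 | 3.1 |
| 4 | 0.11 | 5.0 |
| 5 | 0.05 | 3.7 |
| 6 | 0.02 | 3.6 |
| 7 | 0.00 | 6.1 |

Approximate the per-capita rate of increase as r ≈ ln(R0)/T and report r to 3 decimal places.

R0 = Σ lx·mx = 0 + 0.915 + 0.814 + 0.62 + 0.55 + 0.185 + 0.072 + 0 = 3.156
Σ x·lx·mx = 7.96; T = 7.96/3.156 = 2.52218…
r ≈ ln(R0)/T = ln(3.156)/2.52218… = 0.45568… → 0.456

0.456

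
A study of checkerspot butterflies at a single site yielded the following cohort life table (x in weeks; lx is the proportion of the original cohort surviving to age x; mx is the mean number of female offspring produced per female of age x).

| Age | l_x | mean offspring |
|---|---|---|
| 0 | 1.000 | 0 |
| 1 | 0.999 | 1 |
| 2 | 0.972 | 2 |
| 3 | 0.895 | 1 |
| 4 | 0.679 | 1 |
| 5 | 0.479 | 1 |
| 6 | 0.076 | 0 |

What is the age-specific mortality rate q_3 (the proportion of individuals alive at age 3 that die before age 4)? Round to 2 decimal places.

0.24

q_3 = (l_3 − l_4) / l_3 = (0.895 − 0.679) / 0.895
     = 0.216 / 0.895 = 0.241341… → 0.24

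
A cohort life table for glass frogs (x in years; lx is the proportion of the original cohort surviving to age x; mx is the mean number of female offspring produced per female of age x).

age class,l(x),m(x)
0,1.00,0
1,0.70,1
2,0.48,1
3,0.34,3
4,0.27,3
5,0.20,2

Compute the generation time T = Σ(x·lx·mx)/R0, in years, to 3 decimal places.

2.921

lx·mx: 0, 0.7, 0.48, 1.02, 0.81, 0.4 → R0 = 3.41
x·lx·mx: 0, 0.7, 0.96, 3.06, 3.24, 2 → Σ = 9.96
T = 9.96 / 3.41 = 2.920821… → 2.921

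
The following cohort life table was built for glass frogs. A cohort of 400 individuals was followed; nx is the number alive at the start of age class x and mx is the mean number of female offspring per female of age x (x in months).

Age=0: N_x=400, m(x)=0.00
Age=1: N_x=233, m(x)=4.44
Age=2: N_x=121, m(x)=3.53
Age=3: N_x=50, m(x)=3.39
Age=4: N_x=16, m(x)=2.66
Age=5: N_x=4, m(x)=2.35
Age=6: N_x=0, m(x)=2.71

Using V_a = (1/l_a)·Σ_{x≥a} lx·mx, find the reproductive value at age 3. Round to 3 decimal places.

4.429

lx = nx/n0 = nx/400: 1, 0.5825, 0.3025, 0.125, 0.04, 0.01, 0
lx·mx for x ≥ 3: 0.42375, 0.1064, 0.0235, 0 → sum = 0.55365
V_3 = 0.55365 / l_3 = 0.55365 / 0.125 = 4.4292 → 4.429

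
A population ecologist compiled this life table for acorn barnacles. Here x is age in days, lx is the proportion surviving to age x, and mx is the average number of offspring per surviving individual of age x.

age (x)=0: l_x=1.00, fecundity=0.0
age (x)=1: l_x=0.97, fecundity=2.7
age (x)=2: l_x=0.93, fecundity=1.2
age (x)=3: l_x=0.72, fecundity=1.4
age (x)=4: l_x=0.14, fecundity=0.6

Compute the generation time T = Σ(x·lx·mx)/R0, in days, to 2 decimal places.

1.70

lx·mx: 0, 2.619, 1.116, 1.008, 0.084 → R0 = 4.827
x·lx·mx: 0, 2.619, 2.232, 3.024, 0.336 → Σ = 8.211
T = 8.211 / 4.827 = 1.701057… → 1.70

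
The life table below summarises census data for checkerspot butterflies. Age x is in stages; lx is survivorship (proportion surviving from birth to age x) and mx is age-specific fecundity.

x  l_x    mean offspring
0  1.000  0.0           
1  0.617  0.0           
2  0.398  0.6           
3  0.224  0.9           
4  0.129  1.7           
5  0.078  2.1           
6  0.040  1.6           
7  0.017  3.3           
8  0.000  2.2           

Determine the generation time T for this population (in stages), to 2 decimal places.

lx·mx: 0, 0, 0.2388, 0.2016, 0.2193, 0.1638, 0.064, 0.0561, 0 → R0 = 0.9436
x·lx·mx: 0, 0, 0.4776, 0.6048, 0.8772, 0.819, 0.384, 0.3927, 0 → Σ = 3.5553
T = 3.5553 / 0.9436 = 3.767804… → 3.77

3.77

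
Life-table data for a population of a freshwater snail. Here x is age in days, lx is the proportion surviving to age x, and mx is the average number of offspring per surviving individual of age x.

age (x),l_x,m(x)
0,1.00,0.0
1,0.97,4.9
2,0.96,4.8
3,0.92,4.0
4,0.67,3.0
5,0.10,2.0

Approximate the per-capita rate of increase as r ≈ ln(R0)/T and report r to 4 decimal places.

1.2204

R0 = Σ lx·mx = 0 + 4.753 + 4.608 + 3.68 + 2.01 + 0.2 = 15.251
Σ x·lx·mx = 34.049; T = 34.049/15.251 = 2.23257…
r ≈ ln(R0)/T = ln(15.251)/2.23257… = 1.220405… → 1.2204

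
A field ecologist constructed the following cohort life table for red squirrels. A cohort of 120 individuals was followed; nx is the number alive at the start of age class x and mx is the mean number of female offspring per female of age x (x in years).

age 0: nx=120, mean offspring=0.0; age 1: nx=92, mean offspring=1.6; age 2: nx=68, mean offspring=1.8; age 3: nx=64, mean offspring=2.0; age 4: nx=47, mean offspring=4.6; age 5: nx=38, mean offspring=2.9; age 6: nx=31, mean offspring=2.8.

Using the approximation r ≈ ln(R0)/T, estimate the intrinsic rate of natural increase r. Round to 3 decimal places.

lx = nx/n0 = nx/120: 1, 0.76667…, 0.56667…, 0.53333…, 0.39167…, 0.31667…, 0.25833…
R0 = Σ lx·mx = 0 + 1.22667… + 1.02… + 1.06667… + 1.80167… + 0.91833… + 0.72333… = 6.756667…
Σ x·lx·mx = 22.605…; T = 22.605…/6.756667… = 3.34558…
r ≈ ln(R0)/T = ln(6.756667…)/3.34558… = 0.57106… → 0.571

0.571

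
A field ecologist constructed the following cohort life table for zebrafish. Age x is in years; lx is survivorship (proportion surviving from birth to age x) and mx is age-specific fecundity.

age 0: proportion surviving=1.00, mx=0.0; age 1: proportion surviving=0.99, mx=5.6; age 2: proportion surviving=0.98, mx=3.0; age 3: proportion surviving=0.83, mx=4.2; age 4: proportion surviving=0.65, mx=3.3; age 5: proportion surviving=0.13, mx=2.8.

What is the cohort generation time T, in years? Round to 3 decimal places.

2.230

lx·mx: 0, 5.544, 2.94, 3.486, 2.145, 0.364 → R0 = 14.479
x·lx·mx: 0, 5.544, 5.88, 10.458, 8.58, 1.82 → Σ = 32.282
T = 32.282 / 14.479 = 2.229574… → 2.230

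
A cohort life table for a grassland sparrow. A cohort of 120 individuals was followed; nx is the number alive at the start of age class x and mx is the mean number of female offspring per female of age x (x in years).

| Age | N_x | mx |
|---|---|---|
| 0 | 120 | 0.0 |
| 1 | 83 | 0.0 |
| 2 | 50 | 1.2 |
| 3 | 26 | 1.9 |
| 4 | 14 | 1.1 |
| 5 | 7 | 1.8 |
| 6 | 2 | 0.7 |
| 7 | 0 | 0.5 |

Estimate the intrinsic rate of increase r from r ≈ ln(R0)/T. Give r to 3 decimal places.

lx = nx/n0 = nx/120: 1, 0.69167…, 0.41667…, 0.21667…, 0.11667…, 0.05833…, 0.01667…, 0
R0 = Σ lx·mx = 0 + 0 + 0.5… + 0.41167… + 0.12833… + 0.105… + 0.01167… + 0 = 1.156667…
Σ x·lx·mx = 3.343333…; T = 3.343333…/1.156667… = 2.89049…
r ≈ ln(R0)/T = ln(1.156667…)/2.89049… = 0.05035… → 0.050

0.050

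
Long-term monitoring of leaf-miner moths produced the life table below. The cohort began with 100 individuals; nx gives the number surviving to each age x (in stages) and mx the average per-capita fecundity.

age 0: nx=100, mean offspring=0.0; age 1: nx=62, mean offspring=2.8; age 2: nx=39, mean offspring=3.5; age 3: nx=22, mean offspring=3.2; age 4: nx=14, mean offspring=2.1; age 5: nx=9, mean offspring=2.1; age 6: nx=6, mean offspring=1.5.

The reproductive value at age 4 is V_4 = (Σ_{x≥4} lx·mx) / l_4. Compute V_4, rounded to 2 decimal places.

4.09

lx = nx/n0 = nx/100: 1, 0.62, 0.39, 0.22, 0.14, 0.09, 0.06
lx·mx for x ≥ 4: 0.294, 0.189, 0.09 → sum = 0.573
V_4 = 0.573 / l_4 = 0.573 / 0.14 = 4.092857… → 4.09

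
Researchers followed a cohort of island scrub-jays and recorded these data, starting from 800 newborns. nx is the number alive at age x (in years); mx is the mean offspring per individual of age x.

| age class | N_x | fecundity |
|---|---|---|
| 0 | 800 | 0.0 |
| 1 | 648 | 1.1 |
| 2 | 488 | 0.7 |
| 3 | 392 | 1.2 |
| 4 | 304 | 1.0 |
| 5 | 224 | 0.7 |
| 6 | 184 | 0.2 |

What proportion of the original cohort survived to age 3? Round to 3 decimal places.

0.490

l_3 = n_3/n_0 = 392/800 = 0.49 → 0.490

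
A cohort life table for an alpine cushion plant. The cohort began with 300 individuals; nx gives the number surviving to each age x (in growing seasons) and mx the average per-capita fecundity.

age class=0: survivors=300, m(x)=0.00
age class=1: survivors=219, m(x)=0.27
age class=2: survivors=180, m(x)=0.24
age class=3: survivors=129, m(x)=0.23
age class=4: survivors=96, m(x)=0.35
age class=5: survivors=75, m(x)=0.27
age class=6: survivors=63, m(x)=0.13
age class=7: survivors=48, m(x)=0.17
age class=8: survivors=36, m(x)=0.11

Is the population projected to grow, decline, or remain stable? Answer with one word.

lx = nx/n0 = nx/300: 1, 0.73, 0.6, 0.43, 0.32, 0.25, 0.21, 0.16, 0.12
R0 = Σ lx·mx = 0 + 0.1971 + 0.144 + 0.0989 + 0.112 + 0.0675 + 0.0273 + 0.0272 + 0.0132 = 0.6872
R0 < 1, so the population is declining.

declining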